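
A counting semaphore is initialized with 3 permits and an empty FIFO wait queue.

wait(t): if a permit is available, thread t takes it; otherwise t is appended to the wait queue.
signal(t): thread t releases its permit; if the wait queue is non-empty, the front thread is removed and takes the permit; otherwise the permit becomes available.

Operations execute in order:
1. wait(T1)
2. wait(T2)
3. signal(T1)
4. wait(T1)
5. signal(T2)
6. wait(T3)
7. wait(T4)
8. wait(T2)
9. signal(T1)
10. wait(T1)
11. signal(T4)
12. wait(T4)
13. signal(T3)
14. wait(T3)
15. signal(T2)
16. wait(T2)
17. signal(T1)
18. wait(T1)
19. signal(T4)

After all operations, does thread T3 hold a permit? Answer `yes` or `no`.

Step 1: wait(T1) -> count=2 queue=[] holders={T1}
Step 2: wait(T2) -> count=1 queue=[] holders={T1,T2}
Step 3: signal(T1) -> count=2 queue=[] holders={T2}
Step 4: wait(T1) -> count=1 queue=[] holders={T1,T2}
Step 5: signal(T2) -> count=2 queue=[] holders={T1}
Step 6: wait(T3) -> count=1 queue=[] holders={T1,T3}
Step 7: wait(T4) -> count=0 queue=[] holders={T1,T3,T4}
Step 8: wait(T2) -> count=0 queue=[T2] holders={T1,T3,T4}
Step 9: signal(T1) -> count=0 queue=[] holders={T2,T3,T4}
Step 10: wait(T1) -> count=0 queue=[T1] holders={T2,T3,T4}
Step 11: signal(T4) -> count=0 queue=[] holders={T1,T2,T3}
Step 12: wait(T4) -> count=0 queue=[T4] holders={T1,T2,T3}
Step 13: signal(T3) -> count=0 queue=[] holders={T1,T2,T4}
Step 14: wait(T3) -> count=0 queue=[T3] holders={T1,T2,T4}
Step 15: signal(T2) -> count=0 queue=[] holders={T1,T3,T4}
Step 16: wait(T2) -> count=0 queue=[T2] holders={T1,T3,T4}
Step 17: signal(T1) -> count=0 queue=[] holders={T2,T3,T4}
Step 18: wait(T1) -> count=0 queue=[T1] holders={T2,T3,T4}
Step 19: signal(T4) -> count=0 queue=[] holders={T1,T2,T3}
Final holders: {T1,T2,T3} -> T3 in holders

Answer: yes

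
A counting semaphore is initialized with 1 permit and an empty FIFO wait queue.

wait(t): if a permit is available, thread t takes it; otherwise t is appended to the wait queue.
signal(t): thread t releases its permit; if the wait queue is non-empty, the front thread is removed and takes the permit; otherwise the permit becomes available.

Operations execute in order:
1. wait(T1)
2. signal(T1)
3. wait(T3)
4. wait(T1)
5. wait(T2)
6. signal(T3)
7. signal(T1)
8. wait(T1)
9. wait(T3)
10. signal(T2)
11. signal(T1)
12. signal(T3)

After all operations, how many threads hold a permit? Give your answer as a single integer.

Answer: 0

Derivation:
Step 1: wait(T1) -> count=0 queue=[] holders={T1}
Step 2: signal(T1) -> count=1 queue=[] holders={none}
Step 3: wait(T3) -> count=0 queue=[] holders={T3}
Step 4: wait(T1) -> count=0 queue=[T1] holders={T3}
Step 5: wait(T2) -> count=0 queue=[T1,T2] holders={T3}
Step 6: signal(T3) -> count=0 queue=[T2] holders={T1}
Step 7: signal(T1) -> count=0 queue=[] holders={T2}
Step 8: wait(T1) -> count=0 queue=[T1] holders={T2}
Step 9: wait(T3) -> count=0 queue=[T1,T3] holders={T2}
Step 10: signal(T2) -> count=0 queue=[T3] holders={T1}
Step 11: signal(T1) -> count=0 queue=[] holders={T3}
Step 12: signal(T3) -> count=1 queue=[] holders={none}
Final holders: {none} -> 0 thread(s)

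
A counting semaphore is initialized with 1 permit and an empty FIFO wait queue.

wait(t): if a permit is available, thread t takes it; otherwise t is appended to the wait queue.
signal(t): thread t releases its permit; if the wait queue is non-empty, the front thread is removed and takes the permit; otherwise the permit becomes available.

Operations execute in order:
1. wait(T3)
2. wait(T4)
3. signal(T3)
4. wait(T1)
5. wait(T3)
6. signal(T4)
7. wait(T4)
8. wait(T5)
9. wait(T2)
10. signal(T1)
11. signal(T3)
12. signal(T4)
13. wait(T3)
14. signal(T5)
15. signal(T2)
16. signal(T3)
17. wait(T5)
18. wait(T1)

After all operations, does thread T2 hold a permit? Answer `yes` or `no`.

Answer: no

Derivation:
Step 1: wait(T3) -> count=0 queue=[] holders={T3}
Step 2: wait(T4) -> count=0 queue=[T4] holders={T3}
Step 3: signal(T3) -> count=0 queue=[] holders={T4}
Step 4: wait(T1) -> count=0 queue=[T1] holders={T4}
Step 5: wait(T3) -> count=0 queue=[T1,T3] holders={T4}
Step 6: signal(T4) -> count=0 queue=[T3] holders={T1}
Step 7: wait(T4) -> count=0 queue=[T3,T4] holders={T1}
Step 8: wait(T5) -> count=0 queue=[T3,T4,T5] holders={T1}
Step 9: wait(T2) -> count=0 queue=[T3,T4,T5,T2] holders={T1}
Step 10: signal(T1) -> count=0 queue=[T4,T5,T2] holders={T3}
Step 11: signal(T3) -> count=0 queue=[T5,T2] holders={T4}
Step 12: signal(T4) -> count=0 queue=[T2] holders={T5}
Step 13: wait(T3) -> count=0 queue=[T2,T3] holders={T5}
Step 14: signal(T5) -> count=0 queue=[T3] holders={T2}
Step 15: signal(T2) -> count=0 queue=[] holders={T3}
Step 16: signal(T3) -> count=1 queue=[] holders={none}
Step 17: wait(T5) -> count=0 queue=[] holders={T5}
Step 18: wait(T1) -> count=0 queue=[T1] holders={T5}
Final holders: {T5} -> T2 not in holders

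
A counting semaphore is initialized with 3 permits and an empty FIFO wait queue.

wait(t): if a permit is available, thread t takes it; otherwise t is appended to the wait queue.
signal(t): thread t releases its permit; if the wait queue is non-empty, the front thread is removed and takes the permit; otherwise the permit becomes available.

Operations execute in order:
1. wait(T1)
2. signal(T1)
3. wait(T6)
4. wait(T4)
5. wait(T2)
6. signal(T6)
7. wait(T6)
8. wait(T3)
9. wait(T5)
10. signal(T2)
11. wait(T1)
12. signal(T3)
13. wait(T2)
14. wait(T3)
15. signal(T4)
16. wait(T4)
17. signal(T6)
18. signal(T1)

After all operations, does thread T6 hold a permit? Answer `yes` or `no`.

Answer: no

Derivation:
Step 1: wait(T1) -> count=2 queue=[] holders={T1}
Step 2: signal(T1) -> count=3 queue=[] holders={none}
Step 3: wait(T6) -> count=2 queue=[] holders={T6}
Step 4: wait(T4) -> count=1 queue=[] holders={T4,T6}
Step 5: wait(T2) -> count=0 queue=[] holders={T2,T4,T6}
Step 6: signal(T6) -> count=1 queue=[] holders={T2,T4}
Step 7: wait(T6) -> count=0 queue=[] holders={T2,T4,T6}
Step 8: wait(T3) -> count=0 queue=[T3] holders={T2,T4,T6}
Step 9: wait(T5) -> count=0 queue=[T3,T5] holders={T2,T4,T6}
Step 10: signal(T2) -> count=0 queue=[T5] holders={T3,T4,T6}
Step 11: wait(T1) -> count=0 queue=[T5,T1] holders={T3,T4,T6}
Step 12: signal(T3) -> count=0 queue=[T1] holders={T4,T5,T6}
Step 13: wait(T2) -> count=0 queue=[T1,T2] holders={T4,T5,T6}
Step 14: wait(T3) -> count=0 queue=[T1,T2,T3] holders={T4,T5,T6}
Step 15: signal(T4) -> count=0 queue=[T2,T3] holders={T1,T5,T6}
Step 16: wait(T4) -> count=0 queue=[T2,T3,T4] holders={T1,T5,T6}
Step 17: signal(T6) -> count=0 queue=[T3,T4] holders={T1,T2,T5}
Step 18: signal(T1) -> count=0 queue=[T4] holders={T2,T3,T5}
Final holders: {T2,T3,T5} -> T6 not in holders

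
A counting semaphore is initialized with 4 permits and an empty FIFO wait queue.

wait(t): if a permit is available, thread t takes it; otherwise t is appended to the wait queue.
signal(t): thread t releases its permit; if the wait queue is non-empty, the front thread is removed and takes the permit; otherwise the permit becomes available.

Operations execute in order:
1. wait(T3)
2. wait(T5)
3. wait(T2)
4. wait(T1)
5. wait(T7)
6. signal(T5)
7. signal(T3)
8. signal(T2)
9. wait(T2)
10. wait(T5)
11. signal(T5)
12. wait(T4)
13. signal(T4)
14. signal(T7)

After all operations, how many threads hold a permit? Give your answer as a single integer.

Step 1: wait(T3) -> count=3 queue=[] holders={T3}
Step 2: wait(T5) -> count=2 queue=[] holders={T3,T5}
Step 3: wait(T2) -> count=1 queue=[] holders={T2,T3,T5}
Step 4: wait(T1) -> count=0 queue=[] holders={T1,T2,T3,T5}
Step 5: wait(T7) -> count=0 queue=[T7] holders={T1,T2,T3,T5}
Step 6: signal(T5) -> count=0 queue=[] holders={T1,T2,T3,T7}
Step 7: signal(T3) -> count=1 queue=[] holders={T1,T2,T7}
Step 8: signal(T2) -> count=2 queue=[] holders={T1,T7}
Step 9: wait(T2) -> count=1 queue=[] holders={T1,T2,T7}
Step 10: wait(T5) -> count=0 queue=[] holders={T1,T2,T5,T7}
Step 11: signal(T5) -> count=1 queue=[] holders={T1,T2,T7}
Step 12: wait(T4) -> count=0 queue=[] holders={T1,T2,T4,T7}
Step 13: signal(T4) -> count=1 queue=[] holders={T1,T2,T7}
Step 14: signal(T7) -> count=2 queue=[] holders={T1,T2}
Final holders: {T1,T2} -> 2 thread(s)

Answer: 2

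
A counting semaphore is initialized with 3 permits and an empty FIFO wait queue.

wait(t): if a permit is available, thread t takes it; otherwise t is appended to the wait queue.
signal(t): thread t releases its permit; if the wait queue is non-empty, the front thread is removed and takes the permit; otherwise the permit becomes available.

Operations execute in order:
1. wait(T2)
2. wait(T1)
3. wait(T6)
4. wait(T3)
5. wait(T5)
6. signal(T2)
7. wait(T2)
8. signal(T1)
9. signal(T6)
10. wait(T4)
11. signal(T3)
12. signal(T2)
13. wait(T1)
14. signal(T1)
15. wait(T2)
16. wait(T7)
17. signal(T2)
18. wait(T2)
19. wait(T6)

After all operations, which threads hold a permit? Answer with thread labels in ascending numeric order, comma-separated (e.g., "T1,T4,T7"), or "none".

Answer: T4,T5,T7

Derivation:
Step 1: wait(T2) -> count=2 queue=[] holders={T2}
Step 2: wait(T1) -> count=1 queue=[] holders={T1,T2}
Step 3: wait(T6) -> count=0 queue=[] holders={T1,T2,T6}
Step 4: wait(T3) -> count=0 queue=[T3] holders={T1,T2,T6}
Step 5: wait(T5) -> count=0 queue=[T3,T5] holders={T1,T2,T6}
Step 6: signal(T2) -> count=0 queue=[T5] holders={T1,T3,T6}
Step 7: wait(T2) -> count=0 queue=[T5,T2] holders={T1,T3,T6}
Step 8: signal(T1) -> count=0 queue=[T2] holders={T3,T5,T6}
Step 9: signal(T6) -> count=0 queue=[] holders={T2,T3,T5}
Step 10: wait(T4) -> count=0 queue=[T4] holders={T2,T3,T5}
Step 11: signal(T3) -> count=0 queue=[] holders={T2,T4,T5}
Step 12: signal(T2) -> count=1 queue=[] holders={T4,T5}
Step 13: wait(T1) -> count=0 queue=[] holders={T1,T4,T5}
Step 14: signal(T1) -> count=1 queue=[] holders={T4,T5}
Step 15: wait(T2) -> count=0 queue=[] holders={T2,T4,T5}
Step 16: wait(T7) -> count=0 queue=[T7] holders={T2,T4,T5}
Step 17: signal(T2) -> count=0 queue=[] holders={T4,T5,T7}
Step 18: wait(T2) -> count=0 queue=[T2] holders={T4,T5,T7}
Step 19: wait(T6) -> count=0 queue=[T2,T6] holders={T4,T5,T7}
Final holders: T4,T5,T7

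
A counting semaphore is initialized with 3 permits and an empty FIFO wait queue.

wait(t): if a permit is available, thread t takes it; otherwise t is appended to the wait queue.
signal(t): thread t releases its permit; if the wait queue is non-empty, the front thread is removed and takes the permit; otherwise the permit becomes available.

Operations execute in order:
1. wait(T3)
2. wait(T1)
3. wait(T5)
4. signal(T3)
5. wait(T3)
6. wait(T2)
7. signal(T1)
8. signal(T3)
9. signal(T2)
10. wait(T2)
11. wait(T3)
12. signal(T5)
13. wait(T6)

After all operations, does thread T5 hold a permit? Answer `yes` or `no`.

Answer: no

Derivation:
Step 1: wait(T3) -> count=2 queue=[] holders={T3}
Step 2: wait(T1) -> count=1 queue=[] holders={T1,T3}
Step 3: wait(T5) -> count=0 queue=[] holders={T1,T3,T5}
Step 4: signal(T3) -> count=1 queue=[] holders={T1,T5}
Step 5: wait(T3) -> count=0 queue=[] holders={T1,T3,T5}
Step 6: wait(T2) -> count=0 queue=[T2] holders={T1,T3,T5}
Step 7: signal(T1) -> count=0 queue=[] holders={T2,T3,T5}
Step 8: signal(T3) -> count=1 queue=[] holders={T2,T5}
Step 9: signal(T2) -> count=2 queue=[] holders={T5}
Step 10: wait(T2) -> count=1 queue=[] holders={T2,T5}
Step 11: wait(T3) -> count=0 queue=[] holders={T2,T3,T5}
Step 12: signal(T5) -> count=1 queue=[] holders={T2,T3}
Step 13: wait(T6) -> count=0 queue=[] holders={T2,T3,T6}
Final holders: {T2,T3,T6} -> T5 not in holders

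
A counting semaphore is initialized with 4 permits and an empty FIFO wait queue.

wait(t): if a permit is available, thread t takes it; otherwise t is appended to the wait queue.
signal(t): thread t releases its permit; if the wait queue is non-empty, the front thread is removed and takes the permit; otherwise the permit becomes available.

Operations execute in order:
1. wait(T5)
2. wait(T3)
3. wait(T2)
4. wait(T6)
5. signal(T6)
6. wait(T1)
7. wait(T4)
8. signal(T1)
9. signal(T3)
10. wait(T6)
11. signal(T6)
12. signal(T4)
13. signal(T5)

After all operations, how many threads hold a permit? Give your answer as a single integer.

Answer: 1

Derivation:
Step 1: wait(T5) -> count=3 queue=[] holders={T5}
Step 2: wait(T3) -> count=2 queue=[] holders={T3,T5}
Step 3: wait(T2) -> count=1 queue=[] holders={T2,T3,T5}
Step 4: wait(T6) -> count=0 queue=[] holders={T2,T3,T5,T6}
Step 5: signal(T6) -> count=1 queue=[] holders={T2,T3,T5}
Step 6: wait(T1) -> count=0 queue=[] holders={T1,T2,T3,T5}
Step 7: wait(T4) -> count=0 queue=[T4] holders={T1,T2,T3,T5}
Step 8: signal(T1) -> count=0 queue=[] holders={T2,T3,T4,T5}
Step 9: signal(T3) -> count=1 queue=[] holders={T2,T4,T5}
Step 10: wait(T6) -> count=0 queue=[] holders={T2,T4,T5,T6}
Step 11: signal(T6) -> count=1 queue=[] holders={T2,T4,T5}
Step 12: signal(T4) -> count=2 queue=[] holders={T2,T5}
Step 13: signal(T5) -> count=3 queue=[] holders={T2}
Final holders: {T2} -> 1 thread(s)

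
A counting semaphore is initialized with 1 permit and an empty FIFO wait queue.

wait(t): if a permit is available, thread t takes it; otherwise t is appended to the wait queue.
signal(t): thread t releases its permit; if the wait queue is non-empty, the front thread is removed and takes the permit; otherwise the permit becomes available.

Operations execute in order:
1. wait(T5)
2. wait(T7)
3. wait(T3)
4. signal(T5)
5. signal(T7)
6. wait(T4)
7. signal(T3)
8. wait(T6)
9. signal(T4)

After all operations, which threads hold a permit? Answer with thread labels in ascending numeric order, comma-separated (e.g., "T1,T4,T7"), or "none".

Answer: T6

Derivation:
Step 1: wait(T5) -> count=0 queue=[] holders={T5}
Step 2: wait(T7) -> count=0 queue=[T7] holders={T5}
Step 3: wait(T3) -> count=0 queue=[T7,T3] holders={T5}
Step 4: signal(T5) -> count=0 queue=[T3] holders={T7}
Step 5: signal(T7) -> count=0 queue=[] holders={T3}
Step 6: wait(T4) -> count=0 queue=[T4] holders={T3}
Step 7: signal(T3) -> count=0 queue=[] holders={T4}
Step 8: wait(T6) -> count=0 queue=[T6] holders={T4}
Step 9: signal(T4) -> count=0 queue=[] holders={T6}
Final holders: T6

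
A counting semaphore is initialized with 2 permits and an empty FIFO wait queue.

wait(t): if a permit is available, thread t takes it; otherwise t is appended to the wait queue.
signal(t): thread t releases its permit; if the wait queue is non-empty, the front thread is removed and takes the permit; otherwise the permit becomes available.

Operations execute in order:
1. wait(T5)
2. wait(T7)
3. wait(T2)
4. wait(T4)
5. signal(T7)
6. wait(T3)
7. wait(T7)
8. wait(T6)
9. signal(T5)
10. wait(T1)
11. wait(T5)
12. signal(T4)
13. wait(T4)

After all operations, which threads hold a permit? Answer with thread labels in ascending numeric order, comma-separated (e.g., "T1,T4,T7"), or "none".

Step 1: wait(T5) -> count=1 queue=[] holders={T5}
Step 2: wait(T7) -> count=0 queue=[] holders={T5,T7}
Step 3: wait(T2) -> count=0 queue=[T2] holders={T5,T7}
Step 4: wait(T4) -> count=0 queue=[T2,T4] holders={T5,T7}
Step 5: signal(T7) -> count=0 queue=[T4] holders={T2,T5}
Step 6: wait(T3) -> count=0 queue=[T4,T3] holders={T2,T5}
Step 7: wait(T7) -> count=0 queue=[T4,T3,T7] holders={T2,T5}
Step 8: wait(T6) -> count=0 queue=[T4,T3,T7,T6] holders={T2,T5}
Step 9: signal(T5) -> count=0 queue=[T3,T7,T6] holders={T2,T4}
Step 10: wait(T1) -> count=0 queue=[T3,T7,T6,T1] holders={T2,T4}
Step 11: wait(T5) -> count=0 queue=[T3,T7,T6,T1,T5] holders={T2,T4}
Step 12: signal(T4) -> count=0 queue=[T7,T6,T1,T5] holders={T2,T3}
Step 13: wait(T4) -> count=0 queue=[T7,T6,T1,T5,T4] holders={T2,T3}
Final holders: T2,T3

Answer: T2,T3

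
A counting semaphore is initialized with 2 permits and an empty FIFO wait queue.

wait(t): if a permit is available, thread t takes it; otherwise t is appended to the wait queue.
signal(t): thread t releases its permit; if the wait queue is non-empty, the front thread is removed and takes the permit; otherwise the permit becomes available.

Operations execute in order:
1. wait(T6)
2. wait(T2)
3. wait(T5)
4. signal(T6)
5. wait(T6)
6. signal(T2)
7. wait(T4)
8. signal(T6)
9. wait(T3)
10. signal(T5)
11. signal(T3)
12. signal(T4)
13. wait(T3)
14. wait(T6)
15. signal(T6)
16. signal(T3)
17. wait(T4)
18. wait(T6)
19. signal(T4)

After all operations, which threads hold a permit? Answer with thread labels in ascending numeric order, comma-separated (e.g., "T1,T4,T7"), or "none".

Answer: T6

Derivation:
Step 1: wait(T6) -> count=1 queue=[] holders={T6}
Step 2: wait(T2) -> count=0 queue=[] holders={T2,T6}
Step 3: wait(T5) -> count=0 queue=[T5] holders={T2,T6}
Step 4: signal(T6) -> count=0 queue=[] holders={T2,T5}
Step 5: wait(T6) -> count=0 queue=[T6] holders={T2,T5}
Step 6: signal(T2) -> count=0 queue=[] holders={T5,T6}
Step 7: wait(T4) -> count=0 queue=[T4] holders={T5,T6}
Step 8: signal(T6) -> count=0 queue=[] holders={T4,T5}
Step 9: wait(T3) -> count=0 queue=[T3] holders={T4,T5}
Step 10: signal(T5) -> count=0 queue=[] holders={T3,T4}
Step 11: signal(T3) -> count=1 queue=[] holders={T4}
Step 12: signal(T4) -> count=2 queue=[] holders={none}
Step 13: wait(T3) -> count=1 queue=[] holders={T3}
Step 14: wait(T6) -> count=0 queue=[] holders={T3,T6}
Step 15: signal(T6) -> count=1 queue=[] holders={T3}
Step 16: signal(T3) -> count=2 queue=[] holders={none}
Step 17: wait(T4) -> count=1 queue=[] holders={T4}
Step 18: wait(T6) -> count=0 queue=[] holders={T4,T6}
Step 19: signal(T4) -> count=1 queue=[] holders={T6}
Final holders: T6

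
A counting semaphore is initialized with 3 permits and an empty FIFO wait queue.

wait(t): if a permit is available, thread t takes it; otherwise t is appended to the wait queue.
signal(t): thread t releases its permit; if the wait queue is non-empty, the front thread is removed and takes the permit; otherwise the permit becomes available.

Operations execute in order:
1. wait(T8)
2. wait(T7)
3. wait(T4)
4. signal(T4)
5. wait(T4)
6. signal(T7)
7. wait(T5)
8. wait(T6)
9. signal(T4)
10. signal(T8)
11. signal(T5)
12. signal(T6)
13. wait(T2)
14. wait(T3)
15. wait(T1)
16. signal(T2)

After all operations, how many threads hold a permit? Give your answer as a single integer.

Answer: 2

Derivation:
Step 1: wait(T8) -> count=2 queue=[] holders={T8}
Step 2: wait(T7) -> count=1 queue=[] holders={T7,T8}
Step 3: wait(T4) -> count=0 queue=[] holders={T4,T7,T8}
Step 4: signal(T4) -> count=1 queue=[] holders={T7,T8}
Step 5: wait(T4) -> count=0 queue=[] holders={T4,T7,T8}
Step 6: signal(T7) -> count=1 queue=[] holders={T4,T8}
Step 7: wait(T5) -> count=0 queue=[] holders={T4,T5,T8}
Step 8: wait(T6) -> count=0 queue=[T6] holders={T4,T5,T8}
Step 9: signal(T4) -> count=0 queue=[] holders={T5,T6,T8}
Step 10: signal(T8) -> count=1 queue=[] holders={T5,T6}
Step 11: signal(T5) -> count=2 queue=[] holders={T6}
Step 12: signal(T6) -> count=3 queue=[] holders={none}
Step 13: wait(T2) -> count=2 queue=[] holders={T2}
Step 14: wait(T3) -> count=1 queue=[] holders={T2,T3}
Step 15: wait(T1) -> count=0 queue=[] holders={T1,T2,T3}
Step 16: signal(T2) -> count=1 queue=[] holders={T1,T3}
Final holders: {T1,T3} -> 2 thread(s)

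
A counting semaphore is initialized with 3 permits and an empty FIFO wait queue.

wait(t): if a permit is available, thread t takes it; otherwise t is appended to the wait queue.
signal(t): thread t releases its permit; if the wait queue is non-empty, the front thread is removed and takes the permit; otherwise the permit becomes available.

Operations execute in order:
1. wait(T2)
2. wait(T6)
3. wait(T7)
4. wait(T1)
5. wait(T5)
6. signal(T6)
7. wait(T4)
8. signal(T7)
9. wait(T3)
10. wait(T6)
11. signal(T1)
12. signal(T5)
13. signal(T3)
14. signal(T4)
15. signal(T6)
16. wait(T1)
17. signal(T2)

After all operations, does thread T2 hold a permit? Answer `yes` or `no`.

Step 1: wait(T2) -> count=2 queue=[] holders={T2}
Step 2: wait(T6) -> count=1 queue=[] holders={T2,T6}
Step 3: wait(T7) -> count=0 queue=[] holders={T2,T6,T7}
Step 4: wait(T1) -> count=0 queue=[T1] holders={T2,T6,T7}
Step 5: wait(T5) -> count=0 queue=[T1,T5] holders={T2,T6,T7}
Step 6: signal(T6) -> count=0 queue=[T5] holders={T1,T2,T7}
Step 7: wait(T4) -> count=0 queue=[T5,T4] holders={T1,T2,T7}
Step 8: signal(T7) -> count=0 queue=[T4] holders={T1,T2,T5}
Step 9: wait(T3) -> count=0 queue=[T4,T3] holders={T1,T2,T5}
Step 10: wait(T6) -> count=0 queue=[T4,T3,T6] holders={T1,T2,T5}
Step 11: signal(T1) -> count=0 queue=[T3,T6] holders={T2,T4,T5}
Step 12: signal(T5) -> count=0 queue=[T6] holders={T2,T3,T4}
Step 13: signal(T3) -> count=0 queue=[] holders={T2,T4,T6}
Step 14: signal(T4) -> count=1 queue=[] holders={T2,T6}
Step 15: signal(T6) -> count=2 queue=[] holders={T2}
Step 16: wait(T1) -> count=1 queue=[] holders={T1,T2}
Step 17: signal(T2) -> count=2 queue=[] holders={T1}
Final holders: {T1} -> T2 not in holders

Answer: no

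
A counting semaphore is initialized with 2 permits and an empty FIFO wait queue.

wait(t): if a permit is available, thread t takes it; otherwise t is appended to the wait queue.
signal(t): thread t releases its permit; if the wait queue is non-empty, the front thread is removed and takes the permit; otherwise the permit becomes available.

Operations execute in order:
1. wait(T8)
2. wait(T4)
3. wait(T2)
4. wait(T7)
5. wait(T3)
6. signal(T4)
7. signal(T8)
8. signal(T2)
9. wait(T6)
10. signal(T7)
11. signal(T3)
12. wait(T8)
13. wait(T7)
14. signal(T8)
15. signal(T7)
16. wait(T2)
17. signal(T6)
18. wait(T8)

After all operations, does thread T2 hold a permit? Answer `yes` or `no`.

Answer: yes

Derivation:
Step 1: wait(T8) -> count=1 queue=[] holders={T8}
Step 2: wait(T4) -> count=0 queue=[] holders={T4,T8}
Step 3: wait(T2) -> count=0 queue=[T2] holders={T4,T8}
Step 4: wait(T7) -> count=0 queue=[T2,T7] holders={T4,T8}
Step 5: wait(T3) -> count=0 queue=[T2,T7,T3] holders={T4,T8}
Step 6: signal(T4) -> count=0 queue=[T7,T3] holders={T2,T8}
Step 7: signal(T8) -> count=0 queue=[T3] holders={T2,T7}
Step 8: signal(T2) -> count=0 queue=[] holders={T3,T7}
Step 9: wait(T6) -> count=0 queue=[T6] holders={T3,T7}
Step 10: signal(T7) -> count=0 queue=[] holders={T3,T6}
Step 11: signal(T3) -> count=1 queue=[] holders={T6}
Step 12: wait(T8) -> count=0 queue=[] holders={T6,T8}
Step 13: wait(T7) -> count=0 queue=[T7] holders={T6,T8}
Step 14: signal(T8) -> count=0 queue=[] holders={T6,T7}
Step 15: signal(T7) -> count=1 queue=[] holders={T6}
Step 16: wait(T2) -> count=0 queue=[] holders={T2,T6}
Step 17: signal(T6) -> count=1 queue=[] holders={T2}
Step 18: wait(T8) -> count=0 queue=[] holders={T2,T8}
Final holders: {T2,T8} -> T2 in holders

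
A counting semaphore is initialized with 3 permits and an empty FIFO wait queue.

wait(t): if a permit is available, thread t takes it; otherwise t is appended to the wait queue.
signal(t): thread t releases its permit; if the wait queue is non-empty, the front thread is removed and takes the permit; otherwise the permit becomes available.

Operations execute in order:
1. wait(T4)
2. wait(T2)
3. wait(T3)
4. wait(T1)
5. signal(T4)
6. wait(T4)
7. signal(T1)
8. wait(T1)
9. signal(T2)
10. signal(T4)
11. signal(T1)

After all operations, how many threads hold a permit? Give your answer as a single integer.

Step 1: wait(T4) -> count=2 queue=[] holders={T4}
Step 2: wait(T2) -> count=1 queue=[] holders={T2,T4}
Step 3: wait(T3) -> count=0 queue=[] holders={T2,T3,T4}
Step 4: wait(T1) -> count=0 queue=[T1] holders={T2,T3,T4}
Step 5: signal(T4) -> count=0 queue=[] holders={T1,T2,T3}
Step 6: wait(T4) -> count=0 queue=[T4] holders={T1,T2,T3}
Step 7: signal(T1) -> count=0 queue=[] holders={T2,T3,T4}
Step 8: wait(T1) -> count=0 queue=[T1] holders={T2,T3,T4}
Step 9: signal(T2) -> count=0 queue=[] holders={T1,T3,T4}
Step 10: signal(T4) -> count=1 queue=[] holders={T1,T3}
Step 11: signal(T1) -> count=2 queue=[] holders={T3}
Final holders: {T3} -> 1 thread(s)

Answer: 1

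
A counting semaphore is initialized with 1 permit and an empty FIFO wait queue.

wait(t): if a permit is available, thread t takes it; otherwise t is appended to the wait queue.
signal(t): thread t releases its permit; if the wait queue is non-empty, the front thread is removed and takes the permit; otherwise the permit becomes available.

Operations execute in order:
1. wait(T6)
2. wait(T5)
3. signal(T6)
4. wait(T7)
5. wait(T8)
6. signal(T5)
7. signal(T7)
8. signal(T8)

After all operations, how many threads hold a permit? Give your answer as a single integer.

Step 1: wait(T6) -> count=0 queue=[] holders={T6}
Step 2: wait(T5) -> count=0 queue=[T5] holders={T6}
Step 3: signal(T6) -> count=0 queue=[] holders={T5}
Step 4: wait(T7) -> count=0 queue=[T7] holders={T5}
Step 5: wait(T8) -> count=0 queue=[T7,T8] holders={T5}
Step 6: signal(T5) -> count=0 queue=[T8] holders={T7}
Step 7: signal(T7) -> count=0 queue=[] holders={T8}
Step 8: signal(T8) -> count=1 queue=[] holders={none}
Final holders: {none} -> 0 thread(s)

Answer: 0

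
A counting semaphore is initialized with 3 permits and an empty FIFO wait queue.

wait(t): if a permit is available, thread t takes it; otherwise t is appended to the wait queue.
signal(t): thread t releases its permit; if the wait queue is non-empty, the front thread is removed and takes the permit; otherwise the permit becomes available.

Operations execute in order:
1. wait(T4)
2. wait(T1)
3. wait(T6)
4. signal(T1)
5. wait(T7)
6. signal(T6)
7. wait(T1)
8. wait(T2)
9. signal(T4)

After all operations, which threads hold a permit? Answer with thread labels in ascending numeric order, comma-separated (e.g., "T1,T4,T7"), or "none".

Step 1: wait(T4) -> count=2 queue=[] holders={T4}
Step 2: wait(T1) -> count=1 queue=[] holders={T1,T4}
Step 3: wait(T6) -> count=0 queue=[] holders={T1,T4,T6}
Step 4: signal(T1) -> count=1 queue=[] holders={T4,T6}
Step 5: wait(T7) -> count=0 queue=[] holders={T4,T6,T7}
Step 6: signal(T6) -> count=1 queue=[] holders={T4,T7}
Step 7: wait(T1) -> count=0 queue=[] holders={T1,T4,T7}
Step 8: wait(T2) -> count=0 queue=[T2] holders={T1,T4,T7}
Step 9: signal(T4) -> count=0 queue=[] holders={T1,T2,T7}
Final holders: T1,T2,T7

Answer: T1,T2,T7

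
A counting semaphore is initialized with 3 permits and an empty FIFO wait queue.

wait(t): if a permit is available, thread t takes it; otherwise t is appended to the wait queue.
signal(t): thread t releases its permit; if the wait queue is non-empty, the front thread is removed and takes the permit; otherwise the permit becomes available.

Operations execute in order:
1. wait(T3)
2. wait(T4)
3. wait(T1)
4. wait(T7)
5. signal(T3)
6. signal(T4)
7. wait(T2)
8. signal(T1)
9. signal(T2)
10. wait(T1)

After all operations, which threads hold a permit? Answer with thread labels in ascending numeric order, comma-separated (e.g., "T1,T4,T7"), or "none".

Step 1: wait(T3) -> count=2 queue=[] holders={T3}
Step 2: wait(T4) -> count=1 queue=[] holders={T3,T4}
Step 3: wait(T1) -> count=0 queue=[] holders={T1,T3,T4}
Step 4: wait(T7) -> count=0 queue=[T7] holders={T1,T3,T4}
Step 5: signal(T3) -> count=0 queue=[] holders={T1,T4,T7}
Step 6: signal(T4) -> count=1 queue=[] holders={T1,T7}
Step 7: wait(T2) -> count=0 queue=[] holders={T1,T2,T7}
Step 8: signal(T1) -> count=1 queue=[] holders={T2,T7}
Step 9: signal(T2) -> count=2 queue=[] holders={T7}
Step 10: wait(T1) -> count=1 queue=[] holders={T1,T7}
Final holders: T1,T7

Answer: T1,T7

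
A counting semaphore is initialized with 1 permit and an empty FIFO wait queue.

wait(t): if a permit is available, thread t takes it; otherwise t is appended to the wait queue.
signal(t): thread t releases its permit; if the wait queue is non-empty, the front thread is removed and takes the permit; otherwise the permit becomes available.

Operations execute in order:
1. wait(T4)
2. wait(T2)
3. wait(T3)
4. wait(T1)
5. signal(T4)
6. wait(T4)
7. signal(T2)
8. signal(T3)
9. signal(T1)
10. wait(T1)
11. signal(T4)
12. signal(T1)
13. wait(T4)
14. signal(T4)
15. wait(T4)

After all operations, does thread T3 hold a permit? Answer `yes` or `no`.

Answer: no

Derivation:
Step 1: wait(T4) -> count=0 queue=[] holders={T4}
Step 2: wait(T2) -> count=0 queue=[T2] holders={T4}
Step 3: wait(T3) -> count=0 queue=[T2,T3] holders={T4}
Step 4: wait(T1) -> count=0 queue=[T2,T3,T1] holders={T4}
Step 5: signal(T4) -> count=0 queue=[T3,T1] holders={T2}
Step 6: wait(T4) -> count=0 queue=[T3,T1,T4] holders={T2}
Step 7: signal(T2) -> count=0 queue=[T1,T4] holders={T3}
Step 8: signal(T3) -> count=0 queue=[T4] holders={T1}
Step 9: signal(T1) -> count=0 queue=[] holders={T4}
Step 10: wait(T1) -> count=0 queue=[T1] holders={T4}
Step 11: signal(T4) -> count=0 queue=[] holders={T1}
Step 12: signal(T1) -> count=1 queue=[] holders={none}
Step 13: wait(T4) -> count=0 queue=[] holders={T4}
Step 14: signal(T4) -> count=1 queue=[] holders={none}
Step 15: wait(T4) -> count=0 queue=[] holders={T4}
Final holders: {T4} -> T3 not in holders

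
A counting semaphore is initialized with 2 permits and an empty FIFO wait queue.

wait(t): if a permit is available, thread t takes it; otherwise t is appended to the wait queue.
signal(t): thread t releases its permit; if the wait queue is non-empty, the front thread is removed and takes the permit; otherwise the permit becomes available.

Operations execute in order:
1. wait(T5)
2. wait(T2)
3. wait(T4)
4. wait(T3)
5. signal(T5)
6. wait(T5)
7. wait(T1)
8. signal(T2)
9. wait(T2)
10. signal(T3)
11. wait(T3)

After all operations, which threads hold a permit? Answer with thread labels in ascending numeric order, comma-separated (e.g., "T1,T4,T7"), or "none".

Answer: T4,T5

Derivation:
Step 1: wait(T5) -> count=1 queue=[] holders={T5}
Step 2: wait(T2) -> count=0 queue=[] holders={T2,T5}
Step 3: wait(T4) -> count=0 queue=[T4] holders={T2,T5}
Step 4: wait(T3) -> count=0 queue=[T4,T3] holders={T2,T5}
Step 5: signal(T5) -> count=0 queue=[T3] holders={T2,T4}
Step 6: wait(T5) -> count=0 queue=[T3,T5] holders={T2,T4}
Step 7: wait(T1) -> count=0 queue=[T3,T5,T1] holders={T2,T4}
Step 8: signal(T2) -> count=0 queue=[T5,T1] holders={T3,T4}
Step 9: wait(T2) -> count=0 queue=[T5,T1,T2] holders={T3,T4}
Step 10: signal(T3) -> count=0 queue=[T1,T2] holders={T4,T5}
Step 11: wait(T3) -> count=0 queue=[T1,T2,T3] holders={T4,T5}
Final holders: T4,T5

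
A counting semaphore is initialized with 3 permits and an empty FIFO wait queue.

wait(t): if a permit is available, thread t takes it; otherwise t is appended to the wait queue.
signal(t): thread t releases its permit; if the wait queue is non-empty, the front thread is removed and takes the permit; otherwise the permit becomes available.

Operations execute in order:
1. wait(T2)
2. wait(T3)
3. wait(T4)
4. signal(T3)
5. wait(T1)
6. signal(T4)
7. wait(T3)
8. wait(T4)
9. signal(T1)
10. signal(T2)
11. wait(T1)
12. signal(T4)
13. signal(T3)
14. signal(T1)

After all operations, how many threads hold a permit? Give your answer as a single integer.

Step 1: wait(T2) -> count=2 queue=[] holders={T2}
Step 2: wait(T3) -> count=1 queue=[] holders={T2,T3}
Step 3: wait(T4) -> count=0 queue=[] holders={T2,T3,T4}
Step 4: signal(T3) -> count=1 queue=[] holders={T2,T4}
Step 5: wait(T1) -> count=0 queue=[] holders={T1,T2,T4}
Step 6: signal(T4) -> count=1 queue=[] holders={T1,T2}
Step 7: wait(T3) -> count=0 queue=[] holders={T1,T2,T3}
Step 8: wait(T4) -> count=0 queue=[T4] holders={T1,T2,T3}
Step 9: signal(T1) -> count=0 queue=[] holders={T2,T3,T4}
Step 10: signal(T2) -> count=1 queue=[] holders={T3,T4}
Step 11: wait(T1) -> count=0 queue=[] holders={T1,T3,T4}
Step 12: signal(T4) -> count=1 queue=[] holders={T1,T3}
Step 13: signal(T3) -> count=2 queue=[] holders={T1}
Step 14: signal(T1) -> count=3 queue=[] holders={none}
Final holders: {none} -> 0 thread(s)

Answer: 0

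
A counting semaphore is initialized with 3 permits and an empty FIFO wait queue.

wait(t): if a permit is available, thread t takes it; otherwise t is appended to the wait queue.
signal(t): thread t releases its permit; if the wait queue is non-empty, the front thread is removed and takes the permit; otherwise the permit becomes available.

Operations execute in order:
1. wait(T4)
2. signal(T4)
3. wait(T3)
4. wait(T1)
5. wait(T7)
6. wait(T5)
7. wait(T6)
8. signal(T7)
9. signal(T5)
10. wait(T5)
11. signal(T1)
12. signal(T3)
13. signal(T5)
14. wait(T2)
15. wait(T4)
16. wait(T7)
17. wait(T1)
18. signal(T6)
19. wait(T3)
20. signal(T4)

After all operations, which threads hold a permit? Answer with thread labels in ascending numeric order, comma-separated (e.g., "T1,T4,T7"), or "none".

Answer: T1,T2,T7

Derivation:
Step 1: wait(T4) -> count=2 queue=[] holders={T4}
Step 2: signal(T4) -> count=3 queue=[] holders={none}
Step 3: wait(T3) -> count=2 queue=[] holders={T3}
Step 4: wait(T1) -> count=1 queue=[] holders={T1,T3}
Step 5: wait(T7) -> count=0 queue=[] holders={T1,T3,T7}
Step 6: wait(T5) -> count=0 queue=[T5] holders={T1,T3,T7}
Step 7: wait(T6) -> count=0 queue=[T5,T6] holders={T1,T3,T7}
Step 8: signal(T7) -> count=0 queue=[T6] holders={T1,T3,T5}
Step 9: signal(T5) -> count=0 queue=[] holders={T1,T3,T6}
Step 10: wait(T5) -> count=0 queue=[T5] holders={T1,T3,T6}
Step 11: signal(T1) -> count=0 queue=[] holders={T3,T5,T6}
Step 12: signal(T3) -> count=1 queue=[] holders={T5,T6}
Step 13: signal(T5) -> count=2 queue=[] holders={T6}
Step 14: wait(T2) -> count=1 queue=[] holders={T2,T6}
Step 15: wait(T4) -> count=0 queue=[] holders={T2,T4,T6}
Step 16: wait(T7) -> count=0 queue=[T7] holders={T2,T4,T6}
Step 17: wait(T1) -> count=0 queue=[T7,T1] holders={T2,T4,T6}
Step 18: signal(T6) -> count=0 queue=[T1] holders={T2,T4,T7}
Step 19: wait(T3) -> count=0 queue=[T1,T3] holders={T2,T4,T7}
Step 20: signal(T4) -> count=0 queue=[T3] holders={T1,T2,T7}
Final holders: T1,T2,T7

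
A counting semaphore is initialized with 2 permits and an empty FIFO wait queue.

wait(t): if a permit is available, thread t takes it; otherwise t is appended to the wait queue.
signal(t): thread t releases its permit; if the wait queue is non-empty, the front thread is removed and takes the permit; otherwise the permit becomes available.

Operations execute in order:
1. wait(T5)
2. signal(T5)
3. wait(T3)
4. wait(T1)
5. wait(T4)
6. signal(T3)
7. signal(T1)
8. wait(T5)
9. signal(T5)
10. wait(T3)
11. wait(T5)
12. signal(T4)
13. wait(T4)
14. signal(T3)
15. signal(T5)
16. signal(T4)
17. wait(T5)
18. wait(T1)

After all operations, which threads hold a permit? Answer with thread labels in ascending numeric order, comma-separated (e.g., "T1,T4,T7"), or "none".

Answer: T1,T5

Derivation:
Step 1: wait(T5) -> count=1 queue=[] holders={T5}
Step 2: signal(T5) -> count=2 queue=[] holders={none}
Step 3: wait(T3) -> count=1 queue=[] holders={T3}
Step 4: wait(T1) -> count=0 queue=[] holders={T1,T3}
Step 5: wait(T4) -> count=0 queue=[T4] holders={T1,T3}
Step 6: signal(T3) -> count=0 queue=[] holders={T1,T4}
Step 7: signal(T1) -> count=1 queue=[] holders={T4}
Step 8: wait(T5) -> count=0 queue=[] holders={T4,T5}
Step 9: signal(T5) -> count=1 queue=[] holders={T4}
Step 10: wait(T3) -> count=0 queue=[] holders={T3,T4}
Step 11: wait(T5) -> count=0 queue=[T5] holders={T3,T4}
Step 12: signal(T4) -> count=0 queue=[] holders={T3,T5}
Step 13: wait(T4) -> count=0 queue=[T4] holders={T3,T5}
Step 14: signal(T3) -> count=0 queue=[] holders={T4,T5}
Step 15: signal(T5) -> count=1 queue=[] holders={T4}
Step 16: signal(T4) -> count=2 queue=[] holders={none}
Step 17: wait(T5) -> count=1 queue=[] holders={T5}
Step 18: wait(T1) -> count=0 queue=[] holders={T1,T5}
Final holders: T1,T5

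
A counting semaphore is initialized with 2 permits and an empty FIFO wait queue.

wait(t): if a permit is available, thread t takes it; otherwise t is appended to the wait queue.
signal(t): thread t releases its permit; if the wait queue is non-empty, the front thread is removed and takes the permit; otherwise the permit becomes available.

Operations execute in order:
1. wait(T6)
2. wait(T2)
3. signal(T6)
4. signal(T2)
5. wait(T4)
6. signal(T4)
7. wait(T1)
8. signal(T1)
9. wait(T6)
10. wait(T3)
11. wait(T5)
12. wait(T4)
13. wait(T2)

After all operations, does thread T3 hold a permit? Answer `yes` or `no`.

Answer: yes

Derivation:
Step 1: wait(T6) -> count=1 queue=[] holders={T6}
Step 2: wait(T2) -> count=0 queue=[] holders={T2,T6}
Step 3: signal(T6) -> count=1 queue=[] holders={T2}
Step 4: signal(T2) -> count=2 queue=[] holders={none}
Step 5: wait(T4) -> count=1 queue=[] holders={T4}
Step 6: signal(T4) -> count=2 queue=[] holders={none}
Step 7: wait(T1) -> count=1 queue=[] holders={T1}
Step 8: signal(T1) -> count=2 queue=[] holders={none}
Step 9: wait(T6) -> count=1 queue=[] holders={T6}
Step 10: wait(T3) -> count=0 queue=[] holders={T3,T6}
Step 11: wait(T5) -> count=0 queue=[T5] holders={T3,T6}
Step 12: wait(T4) -> count=0 queue=[T5,T4] holders={T3,T6}
Step 13: wait(T2) -> count=0 queue=[T5,T4,T2] holders={T3,T6}
Final holders: {T3,T6} -> T3 in holders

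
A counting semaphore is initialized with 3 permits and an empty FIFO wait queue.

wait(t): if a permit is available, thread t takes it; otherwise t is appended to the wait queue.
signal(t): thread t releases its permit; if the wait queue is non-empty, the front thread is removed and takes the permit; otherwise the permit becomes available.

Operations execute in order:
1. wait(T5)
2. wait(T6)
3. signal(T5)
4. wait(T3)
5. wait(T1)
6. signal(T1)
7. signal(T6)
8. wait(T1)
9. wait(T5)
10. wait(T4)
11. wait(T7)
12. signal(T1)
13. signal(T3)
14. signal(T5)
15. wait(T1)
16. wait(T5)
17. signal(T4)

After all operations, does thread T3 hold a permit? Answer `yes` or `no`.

Step 1: wait(T5) -> count=2 queue=[] holders={T5}
Step 2: wait(T6) -> count=1 queue=[] holders={T5,T6}
Step 3: signal(T5) -> count=2 queue=[] holders={T6}
Step 4: wait(T3) -> count=1 queue=[] holders={T3,T6}
Step 5: wait(T1) -> count=0 queue=[] holders={T1,T3,T6}
Step 6: signal(T1) -> count=1 queue=[] holders={T3,T6}
Step 7: signal(T6) -> count=2 queue=[] holders={T3}
Step 8: wait(T1) -> count=1 queue=[] holders={T1,T3}
Step 9: wait(T5) -> count=0 queue=[] holders={T1,T3,T5}
Step 10: wait(T4) -> count=0 queue=[T4] holders={T1,T3,T5}
Step 11: wait(T7) -> count=0 queue=[T4,T7] holders={T1,T3,T5}
Step 12: signal(T1) -> count=0 queue=[T7] holders={T3,T4,T5}
Step 13: signal(T3) -> count=0 queue=[] holders={T4,T5,T7}
Step 14: signal(T5) -> count=1 queue=[] holders={T4,T7}
Step 15: wait(T1) -> count=0 queue=[] holders={T1,T4,T7}
Step 16: wait(T5) -> count=0 queue=[T5] holders={T1,T4,T7}
Step 17: signal(T4) -> count=0 queue=[] holders={T1,T5,T7}
Final holders: {T1,T5,T7} -> T3 not in holders

Answer: no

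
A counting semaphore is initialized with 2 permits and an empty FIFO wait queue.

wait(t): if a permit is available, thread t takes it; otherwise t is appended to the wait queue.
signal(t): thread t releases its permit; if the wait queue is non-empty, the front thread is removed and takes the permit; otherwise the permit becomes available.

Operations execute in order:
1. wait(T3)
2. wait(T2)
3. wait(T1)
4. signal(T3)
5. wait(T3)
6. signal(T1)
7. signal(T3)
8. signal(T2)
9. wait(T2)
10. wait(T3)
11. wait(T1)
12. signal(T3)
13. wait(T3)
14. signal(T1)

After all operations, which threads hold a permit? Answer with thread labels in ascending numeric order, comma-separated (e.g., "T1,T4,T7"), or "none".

Answer: T2,T3

Derivation:
Step 1: wait(T3) -> count=1 queue=[] holders={T3}
Step 2: wait(T2) -> count=0 queue=[] holders={T2,T3}
Step 3: wait(T1) -> count=0 queue=[T1] holders={T2,T3}
Step 4: signal(T3) -> count=0 queue=[] holders={T1,T2}
Step 5: wait(T3) -> count=0 queue=[T3] holders={T1,T2}
Step 6: signal(T1) -> count=0 queue=[] holders={T2,T3}
Step 7: signal(T3) -> count=1 queue=[] holders={T2}
Step 8: signal(T2) -> count=2 queue=[] holders={none}
Step 9: wait(T2) -> count=1 queue=[] holders={T2}
Step 10: wait(T3) -> count=0 queue=[] holders={T2,T3}
Step 11: wait(T1) -> count=0 queue=[T1] holders={T2,T3}
Step 12: signal(T3) -> count=0 queue=[] holders={T1,T2}
Step 13: wait(T3) -> count=0 queue=[T3] holders={T1,T2}
Step 14: signal(T1) -> count=0 queue=[] holders={T2,T3}
Final holders: T2,T3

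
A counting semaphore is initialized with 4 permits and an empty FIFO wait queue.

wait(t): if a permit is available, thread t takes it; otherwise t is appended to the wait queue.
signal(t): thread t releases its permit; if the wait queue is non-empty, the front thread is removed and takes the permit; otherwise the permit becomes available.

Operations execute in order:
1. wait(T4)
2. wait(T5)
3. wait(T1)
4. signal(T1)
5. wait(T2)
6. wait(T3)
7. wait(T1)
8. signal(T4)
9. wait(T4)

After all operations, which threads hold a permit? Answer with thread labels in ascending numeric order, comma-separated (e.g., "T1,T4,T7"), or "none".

Step 1: wait(T4) -> count=3 queue=[] holders={T4}
Step 2: wait(T5) -> count=2 queue=[] holders={T4,T5}
Step 3: wait(T1) -> count=1 queue=[] holders={T1,T4,T5}
Step 4: signal(T1) -> count=2 queue=[] holders={T4,T5}
Step 5: wait(T2) -> count=1 queue=[] holders={T2,T4,T5}
Step 6: wait(T3) -> count=0 queue=[] holders={T2,T3,T4,T5}
Step 7: wait(T1) -> count=0 queue=[T1] holders={T2,T3,T4,T5}
Step 8: signal(T4) -> count=0 queue=[] holders={T1,T2,T3,T5}
Step 9: wait(T4) -> count=0 queue=[T4] holders={T1,T2,T3,T5}
Final holders: T1,T2,T3,T5

Answer: T1,T2,T3,T5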